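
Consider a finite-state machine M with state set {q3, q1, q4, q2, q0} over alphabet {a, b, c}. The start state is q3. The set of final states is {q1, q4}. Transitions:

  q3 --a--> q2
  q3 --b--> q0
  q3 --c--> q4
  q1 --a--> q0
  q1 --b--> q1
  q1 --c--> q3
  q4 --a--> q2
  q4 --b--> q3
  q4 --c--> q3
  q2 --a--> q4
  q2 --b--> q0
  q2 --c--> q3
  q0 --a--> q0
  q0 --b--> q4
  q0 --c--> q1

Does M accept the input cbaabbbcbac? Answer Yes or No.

start at q3
read 'c': q3 → q4
read 'b': q4 → q3
read 'a': q3 → q2
read 'a': q2 → q4
read 'b': q4 → q3
read 'b': q3 → q0
read 'b': q0 → q4
read 'c': q4 → q3
read 'b': q3 → q0
read 'a': q0 → q0
read 'c': q0 → q1
End state q1 is accepting.

Yes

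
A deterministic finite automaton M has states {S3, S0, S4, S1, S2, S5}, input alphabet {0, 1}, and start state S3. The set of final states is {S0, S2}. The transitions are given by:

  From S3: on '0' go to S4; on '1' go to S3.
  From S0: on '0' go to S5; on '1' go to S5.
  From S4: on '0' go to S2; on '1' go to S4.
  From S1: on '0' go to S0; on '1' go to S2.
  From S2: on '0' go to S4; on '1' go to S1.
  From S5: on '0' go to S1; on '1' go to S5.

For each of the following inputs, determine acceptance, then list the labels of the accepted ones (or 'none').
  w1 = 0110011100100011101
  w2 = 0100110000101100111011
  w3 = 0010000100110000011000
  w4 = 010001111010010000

none

w1: Trace: S3 -0-> S4 -1-> S4 -1-> S4 -0-> S2 -0-> S4 -1-> S4 -1-> S4 -1-> S4 -0-> S2 -0-> S4 -1-> S4 -0-> S2 -0-> S4 -0-> S2 -1-> S1 -1-> S2 -1-> S1 -0-> S0 -1-> S5  → end S5, rejected
w2: Trace: S3 -0-> S4 -1-> S4 -0-> S2 -0-> S4 -1-> S4 -1-> S4 -0-> S2 -0-> S4 -0-> S2 -0-> S4 -1-> S4 -0-> S2 -1-> S1 -1-> S2 -0-> S4 -0-> S2 -1-> S1 -1-> S2 -1-> S1 -0-> S0 -1-> S5 -1-> S5  → end S5, rejected
w3: Trace: S3 -0-> S4 -0-> S2 -1-> S1 -0-> S0 -0-> S5 -0-> S1 -0-> S0 -1-> S5 -0-> S1 -0-> S0 -1-> S5 -1-> S5 -0-> S1 -0-> S0 -0-> S5 -0-> S1 -0-> S0 -1-> S5 -1-> S5 -0-> S1 -0-> S0 -0-> S5  → end S5, rejected
w4: Trace: S3 -0-> S4 -1-> S4 -0-> S2 -0-> S4 -0-> S2 -1-> S1 -1-> S2 -1-> S1 -1-> S2 -0-> S4 -1-> S4 -0-> S2 -0-> S4 -1-> S4 -0-> S2 -0-> S4 -0-> S2 -0-> S4  → end S4, rejected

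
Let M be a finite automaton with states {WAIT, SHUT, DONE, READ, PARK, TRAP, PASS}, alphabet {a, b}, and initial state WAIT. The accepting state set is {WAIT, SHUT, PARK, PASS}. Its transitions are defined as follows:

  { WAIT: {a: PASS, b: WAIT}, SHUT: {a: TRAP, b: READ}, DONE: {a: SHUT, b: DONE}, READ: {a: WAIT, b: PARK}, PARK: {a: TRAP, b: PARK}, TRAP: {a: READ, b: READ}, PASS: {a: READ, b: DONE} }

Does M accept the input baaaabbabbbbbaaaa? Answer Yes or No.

Yes

WAIT → WAIT → PASS → READ → WAIT → PASS → DONE → DONE → SHUT → READ → PARK → PARK → PARK → PARK → TRAP → READ → WAIT → PASS
End state PASS is accepting.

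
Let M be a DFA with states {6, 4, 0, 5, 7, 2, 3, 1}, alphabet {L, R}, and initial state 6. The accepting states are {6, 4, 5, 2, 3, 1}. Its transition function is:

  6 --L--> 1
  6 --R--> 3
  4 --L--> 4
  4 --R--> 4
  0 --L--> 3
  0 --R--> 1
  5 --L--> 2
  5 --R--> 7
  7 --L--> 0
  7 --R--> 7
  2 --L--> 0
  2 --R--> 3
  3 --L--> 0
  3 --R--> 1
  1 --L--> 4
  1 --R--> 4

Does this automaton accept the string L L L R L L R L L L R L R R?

Trace: 6 -L-> 1 -L-> 4 -L-> 4 -R-> 4 -L-> 4 -L-> 4 -R-> 4 -L-> 4 -L-> 4 -L-> 4 -R-> 4 -L-> 4 -R-> 4 -R-> 4
End state 4 is accepting.

Yes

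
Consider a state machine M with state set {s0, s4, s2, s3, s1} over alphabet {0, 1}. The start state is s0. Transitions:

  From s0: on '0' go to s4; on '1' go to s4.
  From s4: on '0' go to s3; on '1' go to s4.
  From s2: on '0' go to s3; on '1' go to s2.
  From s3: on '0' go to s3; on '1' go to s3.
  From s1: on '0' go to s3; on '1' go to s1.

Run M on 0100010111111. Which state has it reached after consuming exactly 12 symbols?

s3

Trace: s0 -0-> s4 -1-> s4 -0-> s3 -0-> s3 -0-> s3 -1-> s3 -0-> s3 -1-> s3 -1-> s3 -1-> s3 -1-> s3 -1-> s3
After 12 symbols: s3.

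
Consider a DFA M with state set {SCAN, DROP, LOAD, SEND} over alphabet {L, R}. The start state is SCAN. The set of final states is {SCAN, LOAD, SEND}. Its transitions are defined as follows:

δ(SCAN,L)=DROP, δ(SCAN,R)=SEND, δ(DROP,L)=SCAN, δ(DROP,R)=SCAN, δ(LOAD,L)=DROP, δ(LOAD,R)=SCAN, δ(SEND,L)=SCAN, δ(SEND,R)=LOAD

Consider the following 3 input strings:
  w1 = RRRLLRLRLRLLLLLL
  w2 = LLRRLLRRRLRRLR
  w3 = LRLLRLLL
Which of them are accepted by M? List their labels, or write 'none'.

w1: Trace: SCAN -R-> SEND -R-> LOAD -R-> SCAN -L-> DROP -L-> SCAN -R-> SEND -L-> SCAN -R-> SEND -L-> SCAN -R-> SEND -L-> SCAN -L-> DROP -L-> SCAN -L-> DROP -L-> SCAN -L-> DROP  → end DROP, rejected
w2: Trace: SCAN -L-> DROP -L-> SCAN -R-> SEND -R-> LOAD -L-> DROP -L-> SCAN -R-> SEND -R-> LOAD -R-> SCAN -L-> DROP -R-> SCAN -R-> SEND -L-> SCAN -R-> SEND  → end SEND, accepted
w3: Trace: SCAN -L-> DROP -R-> SCAN -L-> DROP -L-> SCAN -R-> SEND -L-> SCAN -L-> DROP -L-> SCAN  → end SCAN, accepted

w2, w3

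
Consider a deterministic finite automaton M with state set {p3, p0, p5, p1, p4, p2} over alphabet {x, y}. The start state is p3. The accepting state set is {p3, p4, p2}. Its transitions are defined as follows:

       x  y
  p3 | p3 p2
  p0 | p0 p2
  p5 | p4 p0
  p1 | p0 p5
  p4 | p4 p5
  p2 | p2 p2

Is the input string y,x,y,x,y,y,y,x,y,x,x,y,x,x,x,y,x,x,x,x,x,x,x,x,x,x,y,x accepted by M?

p3 → p2 → p2 → p2 → p2 → p2 → p2 → p2 → p2 → p2 → p2 → p2 → p2 → p2 → p2 → p2 → p2 → p2 → p2 → p2 → p2 → p2 → p2 → p2 → p2 → p2 → p2 → p2 → p2
End state p2 is accepting.

Yes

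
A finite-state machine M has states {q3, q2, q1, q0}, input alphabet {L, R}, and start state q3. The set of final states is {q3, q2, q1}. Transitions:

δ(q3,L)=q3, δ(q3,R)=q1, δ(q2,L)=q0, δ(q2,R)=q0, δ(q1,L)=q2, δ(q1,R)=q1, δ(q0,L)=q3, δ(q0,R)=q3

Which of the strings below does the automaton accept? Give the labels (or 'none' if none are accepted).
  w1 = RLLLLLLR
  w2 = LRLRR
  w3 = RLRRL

w1, w2, w3

w1: Trace: q3 -R-> q1 -L-> q2 -L-> q0 -L-> q3 -L-> q3 -L-> q3 -L-> q3 -R-> q1  → end q1, accepted
w2: Trace: q3 -L-> q3 -R-> q1 -L-> q2 -R-> q0 -R-> q3  → end q3, accepted
w3: Trace: q3 -R-> q1 -L-> q2 -R-> q0 -R-> q3 -L-> q3  → end q3, accepted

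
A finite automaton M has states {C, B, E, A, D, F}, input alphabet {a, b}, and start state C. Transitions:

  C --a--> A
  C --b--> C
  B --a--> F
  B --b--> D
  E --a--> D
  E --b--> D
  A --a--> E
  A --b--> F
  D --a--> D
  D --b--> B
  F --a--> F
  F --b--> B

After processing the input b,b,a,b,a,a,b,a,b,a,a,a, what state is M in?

start at C
read 'b': C → C
read 'b': C → C
read 'a': C → A
read 'b': A → F
read 'a': F → F
read 'a': F → F
read 'b': F → B
read 'a': B → F
read 'b': F → B
read 'a': B → F
read 'a': F → F
read 'a': F → F

F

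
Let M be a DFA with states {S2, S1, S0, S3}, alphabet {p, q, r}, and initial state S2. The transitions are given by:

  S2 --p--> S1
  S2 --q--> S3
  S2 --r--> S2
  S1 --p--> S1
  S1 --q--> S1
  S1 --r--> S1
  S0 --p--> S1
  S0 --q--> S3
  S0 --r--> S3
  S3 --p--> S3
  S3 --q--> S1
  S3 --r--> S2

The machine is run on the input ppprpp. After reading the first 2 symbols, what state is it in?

S1

Trace: S2 -p-> S1 -p-> S1
After 2 symbols: S1.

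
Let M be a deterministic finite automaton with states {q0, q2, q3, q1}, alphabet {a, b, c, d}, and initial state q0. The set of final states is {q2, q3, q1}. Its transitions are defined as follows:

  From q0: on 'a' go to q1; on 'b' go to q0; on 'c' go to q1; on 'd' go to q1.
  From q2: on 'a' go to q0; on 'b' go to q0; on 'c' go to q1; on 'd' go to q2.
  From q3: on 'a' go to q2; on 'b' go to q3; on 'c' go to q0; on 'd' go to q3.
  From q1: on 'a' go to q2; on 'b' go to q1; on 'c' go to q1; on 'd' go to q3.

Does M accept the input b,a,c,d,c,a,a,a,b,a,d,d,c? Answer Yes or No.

No

Trace: q0 -b-> q0 -a-> q1 -c-> q1 -d-> q3 -c-> q0 -a-> q1 -a-> q2 -a-> q0 -b-> q0 -a-> q1 -d-> q3 -d-> q3 -c-> q0
End state q0 is not accepting.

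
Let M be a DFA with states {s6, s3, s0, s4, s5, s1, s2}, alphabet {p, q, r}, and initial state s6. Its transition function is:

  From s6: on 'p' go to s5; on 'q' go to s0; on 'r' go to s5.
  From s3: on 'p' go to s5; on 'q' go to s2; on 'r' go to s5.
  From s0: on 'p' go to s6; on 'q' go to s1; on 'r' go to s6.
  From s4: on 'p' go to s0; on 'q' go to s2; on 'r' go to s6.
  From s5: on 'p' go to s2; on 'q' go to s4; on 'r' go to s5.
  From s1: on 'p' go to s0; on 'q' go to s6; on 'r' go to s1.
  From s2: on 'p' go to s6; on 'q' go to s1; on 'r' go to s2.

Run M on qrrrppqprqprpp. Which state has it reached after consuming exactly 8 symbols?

Trace: s6 -q-> s0 -r-> s6 -r-> s5 -r-> s5 -p-> s2 -p-> s6 -q-> s0 -p-> s6
After 8 symbols: s6.

s6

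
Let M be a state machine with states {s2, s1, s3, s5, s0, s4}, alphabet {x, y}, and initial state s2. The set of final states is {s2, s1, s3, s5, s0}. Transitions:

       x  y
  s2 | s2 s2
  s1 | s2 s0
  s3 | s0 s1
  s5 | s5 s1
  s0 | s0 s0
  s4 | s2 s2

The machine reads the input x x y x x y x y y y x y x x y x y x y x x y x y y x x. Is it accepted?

Yes

Trace: s2 -x-> s2 -x-> s2 -y-> s2 -x-> s2 -x-> s2 -y-> s2 -x-> s2 -y-> s2 -y-> s2 -y-> s2 -x-> s2 -y-> s2 -x-> s2 -x-> s2 -y-> s2 -x-> s2 -y-> s2 -x-> s2 -y-> s2 -x-> s2 -x-> s2 -y-> s2 -x-> s2 -y-> s2 -y-> s2 -x-> s2 -x-> s2
End state s2 is accepting.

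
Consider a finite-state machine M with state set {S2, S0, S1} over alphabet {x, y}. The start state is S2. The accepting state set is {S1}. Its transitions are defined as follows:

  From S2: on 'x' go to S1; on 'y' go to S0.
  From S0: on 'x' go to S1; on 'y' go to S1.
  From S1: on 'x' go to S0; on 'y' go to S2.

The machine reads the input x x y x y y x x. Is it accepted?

No

start at S2
read 'x': S2 → S1
read 'x': S1 → S0
read 'y': S0 → S1
read 'x': S1 → S0
read 'y': S0 → S1
read 'y': S1 → S2
read 'x': S2 → S1
read 'x': S1 → S0
End state S0 is not accepting.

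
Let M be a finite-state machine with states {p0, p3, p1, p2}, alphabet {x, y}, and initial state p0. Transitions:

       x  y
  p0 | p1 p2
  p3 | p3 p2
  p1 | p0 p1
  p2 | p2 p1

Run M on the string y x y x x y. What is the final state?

start at p0
read 'y': p0 → p2
read 'x': p2 → p2
read 'y': p2 → p1
read 'x': p1 → p0
read 'x': p0 → p1
read 'y': p1 → p1

p1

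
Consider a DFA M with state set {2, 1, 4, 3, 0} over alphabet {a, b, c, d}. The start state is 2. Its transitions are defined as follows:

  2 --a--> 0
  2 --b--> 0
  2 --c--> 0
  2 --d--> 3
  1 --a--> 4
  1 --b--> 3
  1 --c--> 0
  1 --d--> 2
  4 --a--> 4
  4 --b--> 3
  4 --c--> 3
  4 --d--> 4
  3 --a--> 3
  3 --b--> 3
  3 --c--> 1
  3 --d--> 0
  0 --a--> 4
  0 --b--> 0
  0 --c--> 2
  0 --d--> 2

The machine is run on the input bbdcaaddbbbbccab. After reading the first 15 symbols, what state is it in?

4

2 → 0 → 0 → 2 → 0 → 4 → 4 → 4 → 4 → 3 → 3 → 3 → 3 → 1 → 0 → 4
After 15 symbols: 4.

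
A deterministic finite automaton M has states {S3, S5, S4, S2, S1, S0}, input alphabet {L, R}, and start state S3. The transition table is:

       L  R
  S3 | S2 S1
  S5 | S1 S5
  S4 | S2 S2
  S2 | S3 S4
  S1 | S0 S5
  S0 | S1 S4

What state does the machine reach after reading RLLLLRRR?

S3 → S1 → S0 → S1 → S0 → S1 → S5 → S5 → S5

S5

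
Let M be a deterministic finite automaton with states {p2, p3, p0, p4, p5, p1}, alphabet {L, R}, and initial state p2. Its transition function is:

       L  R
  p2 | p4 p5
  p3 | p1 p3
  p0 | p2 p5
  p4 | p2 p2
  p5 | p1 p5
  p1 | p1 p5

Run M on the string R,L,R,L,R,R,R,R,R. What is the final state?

p5

p2 → p5 → p1 → p5 → p1 → p5 → p5 → p5 → p5 → p5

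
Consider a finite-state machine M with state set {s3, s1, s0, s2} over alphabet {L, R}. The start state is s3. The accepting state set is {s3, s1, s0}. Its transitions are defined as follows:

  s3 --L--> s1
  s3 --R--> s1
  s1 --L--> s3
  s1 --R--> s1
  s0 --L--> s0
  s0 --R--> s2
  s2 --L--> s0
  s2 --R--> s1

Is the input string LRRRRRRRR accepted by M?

Yes

s3 → s1 → s1 → s1 → s1 → s1 → s1 → s1 → s1 → s1
End state s1 is accepting.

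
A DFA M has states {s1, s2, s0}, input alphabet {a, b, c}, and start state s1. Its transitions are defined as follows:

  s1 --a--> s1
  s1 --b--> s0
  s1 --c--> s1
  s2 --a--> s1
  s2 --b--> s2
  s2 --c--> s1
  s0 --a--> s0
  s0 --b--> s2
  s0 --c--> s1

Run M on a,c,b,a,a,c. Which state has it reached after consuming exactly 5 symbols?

Trace: s1 -a-> s1 -c-> s1 -b-> s0 -a-> s0 -a-> s0
After 5 symbols: s0.

s0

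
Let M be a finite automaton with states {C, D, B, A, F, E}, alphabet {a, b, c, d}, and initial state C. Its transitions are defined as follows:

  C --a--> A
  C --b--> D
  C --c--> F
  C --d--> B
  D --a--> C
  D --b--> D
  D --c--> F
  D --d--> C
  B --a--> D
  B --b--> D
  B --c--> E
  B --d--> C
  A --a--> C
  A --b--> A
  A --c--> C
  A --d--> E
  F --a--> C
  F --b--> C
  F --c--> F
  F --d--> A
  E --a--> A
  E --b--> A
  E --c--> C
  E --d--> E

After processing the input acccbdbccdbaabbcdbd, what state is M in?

C

start at C
read 'a': C → A
read 'c': A → C
read 'c': C → F
read 'c': F → F
read 'b': F → C
read 'd': C → B
read 'b': B → D
read 'c': D → F
read 'c': F → F
read 'd': F → A
read 'b': A → A
read 'a': A → C
read 'a': C → A
read 'b': A → A
read 'b': A → A
read 'c': A → C
read 'd': C → B
read 'b': B → D
read 'd': D → C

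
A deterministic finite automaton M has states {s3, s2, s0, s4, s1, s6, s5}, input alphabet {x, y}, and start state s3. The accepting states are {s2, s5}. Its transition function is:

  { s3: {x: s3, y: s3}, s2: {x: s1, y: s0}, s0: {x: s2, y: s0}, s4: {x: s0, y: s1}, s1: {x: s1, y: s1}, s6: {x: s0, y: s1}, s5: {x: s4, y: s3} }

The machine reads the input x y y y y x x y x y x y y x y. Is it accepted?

No

start at s3
read 'x': s3 → s3
read 'y': s3 → s3
read 'y': s3 → s3
read 'y': s3 → s3
read 'y': s3 → s3
read 'x': s3 → s3
read 'x': s3 → s3
read 'y': s3 → s3
read 'x': s3 → s3
read 'y': s3 → s3
read 'x': s3 → s3
read 'y': s3 → s3
read 'y': s3 → s3
read 'x': s3 → s3
read 'y': s3 → s3
End state s3 is not accepting.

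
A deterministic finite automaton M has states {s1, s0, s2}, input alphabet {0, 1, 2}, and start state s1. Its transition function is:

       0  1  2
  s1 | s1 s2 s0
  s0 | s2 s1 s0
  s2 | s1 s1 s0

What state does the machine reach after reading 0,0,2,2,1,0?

start at s1
read '0': s1 → s1
read '0': s1 → s1
read '2': s1 → s0
read '2': s0 → s0
read '1': s0 → s1
read '0': s1 → s1

s1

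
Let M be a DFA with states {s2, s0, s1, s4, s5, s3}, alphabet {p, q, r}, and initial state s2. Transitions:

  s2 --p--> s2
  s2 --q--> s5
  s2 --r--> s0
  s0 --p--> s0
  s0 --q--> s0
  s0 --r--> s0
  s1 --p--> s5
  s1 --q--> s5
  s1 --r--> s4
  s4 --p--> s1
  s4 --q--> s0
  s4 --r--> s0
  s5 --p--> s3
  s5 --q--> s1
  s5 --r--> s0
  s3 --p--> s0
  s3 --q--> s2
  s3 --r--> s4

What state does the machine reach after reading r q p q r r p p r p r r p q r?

s2 → s0 → s0 → s0 → s0 → s0 → s0 → s0 → s0 → s0 → s0 → s0 → s0 → s0 → s0 → s0

s0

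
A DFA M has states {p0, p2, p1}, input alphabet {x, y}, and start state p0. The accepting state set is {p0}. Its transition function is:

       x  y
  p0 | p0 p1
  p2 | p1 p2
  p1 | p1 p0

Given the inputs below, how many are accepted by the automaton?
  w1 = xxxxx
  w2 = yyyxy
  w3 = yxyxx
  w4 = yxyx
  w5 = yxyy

w1:
  start at p0
  read 'x': p0 → p0
  read 'x': p0 → p0
  read 'x': p0 → p0
  read 'x': p0 → p0
  read 'x': p0 → p0
  end p0, accepted
w2:
  start at p0
  read 'y': p0 → p1
  read 'y': p1 → p0
  read 'y': p0 → p1
  read 'x': p1 → p1
  read 'y': p1 → p0
  end p0, accepted
w3:
  start at p0
  read 'y': p0 → p1
  read 'x': p1 → p1
  read 'y': p1 → p0
  read 'x': p0 → p0
  read 'x': p0 → p0
  end p0, accepted
w4:
  start at p0
  read 'y': p0 → p1
  read 'x': p1 → p1
  read 'y': p1 → p0
  read 'x': p0 → p0
  end p0, accepted
w5:
  start at p0
  read 'y': p0 → p1
  read 'x': p1 → p1
  read 'y': p1 → p0
  read 'y': p0 → p1
  end p1, rejected

4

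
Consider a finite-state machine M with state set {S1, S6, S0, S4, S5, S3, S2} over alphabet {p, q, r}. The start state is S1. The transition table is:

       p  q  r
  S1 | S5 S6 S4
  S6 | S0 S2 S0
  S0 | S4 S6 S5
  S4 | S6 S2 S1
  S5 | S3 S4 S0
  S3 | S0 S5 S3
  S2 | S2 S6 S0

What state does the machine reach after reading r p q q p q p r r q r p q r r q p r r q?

S4

start at S1
read 'r': S1 → S4
read 'p': S4 → S6
read 'q': S6 → S2
read 'q': S2 → S6
read 'p': S6 → S0
read 'q': S0 → S6
read 'p': S6 → S0
read 'r': S0 → S5
read 'r': S5 → S0
read 'q': S0 → S6
read 'r': S6 → S0
read 'p': S0 → S4
read 'q': S4 → S2
read 'r': S2 → S0
read 'r': S0 → S5
read 'q': S5 → S4
read 'p': S4 → S6
read 'r': S6 → S0
read 'r': S0 → S5
read 'q': S5 → S4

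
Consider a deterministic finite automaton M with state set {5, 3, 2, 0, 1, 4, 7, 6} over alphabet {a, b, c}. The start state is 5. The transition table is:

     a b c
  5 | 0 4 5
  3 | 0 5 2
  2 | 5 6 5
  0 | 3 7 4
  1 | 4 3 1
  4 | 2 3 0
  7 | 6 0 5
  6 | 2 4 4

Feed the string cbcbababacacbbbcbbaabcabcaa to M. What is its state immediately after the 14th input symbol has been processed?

5

start at 5
read 'c': 5 → 5
read 'b': 5 → 4
read 'c': 4 → 0
read 'b': 0 → 7
read 'a': 7 → 6
read 'b': 6 → 4
read 'a': 4 → 2
read 'b': 2 → 6
read 'a': 6 → 2
read 'c': 2 → 5
read 'a': 5 → 0
read 'c': 0 → 4
read 'b': 4 → 3
read 'b': 3 → 5
After 14 symbols: 5.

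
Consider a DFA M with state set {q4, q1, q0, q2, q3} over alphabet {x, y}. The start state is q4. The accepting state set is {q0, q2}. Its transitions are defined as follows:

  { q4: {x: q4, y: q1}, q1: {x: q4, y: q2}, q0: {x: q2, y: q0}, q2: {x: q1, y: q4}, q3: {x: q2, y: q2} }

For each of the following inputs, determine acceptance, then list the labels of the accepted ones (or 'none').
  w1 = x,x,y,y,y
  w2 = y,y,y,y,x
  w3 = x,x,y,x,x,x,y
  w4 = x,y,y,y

w1: q4 → q4 → q4 → q1 → q2 → q4  → end q4, rejected
w2: q4 → q1 → q2 → q4 → q1 → q4  → end q4, rejected
w3: q4 → q4 → q4 → q1 → q4 → q4 → q4 → q1  → end q1, rejected
w4: q4 → q4 → q1 → q2 → q4  → end q4, rejected

none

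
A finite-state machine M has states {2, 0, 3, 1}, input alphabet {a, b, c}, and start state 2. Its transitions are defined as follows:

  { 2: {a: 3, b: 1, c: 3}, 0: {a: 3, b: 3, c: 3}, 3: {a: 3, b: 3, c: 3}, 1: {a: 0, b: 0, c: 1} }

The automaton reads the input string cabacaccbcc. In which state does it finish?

3

Trace: 2 -c-> 3 -a-> 3 -b-> 3 -a-> 3 -c-> 3 -a-> 3 -c-> 3 -c-> 3 -b-> 3 -c-> 3 -c-> 3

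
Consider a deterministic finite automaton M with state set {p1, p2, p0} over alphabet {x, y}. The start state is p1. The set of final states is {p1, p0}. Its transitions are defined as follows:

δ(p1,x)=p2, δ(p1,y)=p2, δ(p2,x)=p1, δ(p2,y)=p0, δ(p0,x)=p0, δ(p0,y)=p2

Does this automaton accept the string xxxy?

start at p1
read 'x': p1 → p2
read 'x': p2 → p1
read 'x': p1 → p2
read 'y': p2 → p0
End state p0 is accepting.

Yes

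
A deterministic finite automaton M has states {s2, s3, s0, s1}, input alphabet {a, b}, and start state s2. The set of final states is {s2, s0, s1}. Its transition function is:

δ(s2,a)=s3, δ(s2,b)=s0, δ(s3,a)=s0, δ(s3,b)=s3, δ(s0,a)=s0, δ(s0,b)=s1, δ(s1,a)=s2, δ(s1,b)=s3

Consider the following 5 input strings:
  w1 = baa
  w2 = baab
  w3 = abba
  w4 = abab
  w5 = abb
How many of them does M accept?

4

w1:
  start at s2
  read 'b': s2 → s0
  read 'a': s0 → s0
  read 'a': s0 → s0
  end s0, accepted
w2:
  start at s2
  read 'b': s2 → s0
  read 'a': s0 → s0
  read 'a': s0 → s0
  read 'b': s0 → s1
  end s1, accepted
w3:
  start at s2
  read 'a': s2 → s3
  read 'b': s3 → s3
  read 'b': s3 → s3
  read 'a': s3 → s0
  end s0, accepted
w4:
  start at s2
  read 'a': s2 → s3
  read 'b': s3 → s3
  read 'a': s3 → s0
  read 'b': s0 → s1
  end s1, accepted
w5:
  start at s2
  read 'a': s2 → s3
  read 'b': s3 → s3
  read 'b': s3 → s3
  end s3, rejected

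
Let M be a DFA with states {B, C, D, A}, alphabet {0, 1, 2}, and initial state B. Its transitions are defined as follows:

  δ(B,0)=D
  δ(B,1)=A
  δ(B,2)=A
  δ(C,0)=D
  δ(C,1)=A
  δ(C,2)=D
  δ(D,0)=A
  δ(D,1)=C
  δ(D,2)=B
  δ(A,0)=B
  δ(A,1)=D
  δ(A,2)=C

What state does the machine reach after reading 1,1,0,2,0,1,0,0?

A

Trace: B -1-> A -1-> D -0-> A -2-> C -0-> D -1-> C -0-> D -0-> A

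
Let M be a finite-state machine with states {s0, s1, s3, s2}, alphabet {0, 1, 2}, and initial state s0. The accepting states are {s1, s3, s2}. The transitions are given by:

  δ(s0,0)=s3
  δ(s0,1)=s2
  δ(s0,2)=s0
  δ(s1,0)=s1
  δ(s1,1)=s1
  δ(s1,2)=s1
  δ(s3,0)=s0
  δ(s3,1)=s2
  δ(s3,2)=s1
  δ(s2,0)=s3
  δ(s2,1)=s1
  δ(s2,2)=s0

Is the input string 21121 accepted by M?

Yes

start at s0
read '2': s0 → s0
read '1': s0 → s2
read '1': s2 → s1
read '2': s1 → s1
read '1': s1 → s1
End state s1 is accepting.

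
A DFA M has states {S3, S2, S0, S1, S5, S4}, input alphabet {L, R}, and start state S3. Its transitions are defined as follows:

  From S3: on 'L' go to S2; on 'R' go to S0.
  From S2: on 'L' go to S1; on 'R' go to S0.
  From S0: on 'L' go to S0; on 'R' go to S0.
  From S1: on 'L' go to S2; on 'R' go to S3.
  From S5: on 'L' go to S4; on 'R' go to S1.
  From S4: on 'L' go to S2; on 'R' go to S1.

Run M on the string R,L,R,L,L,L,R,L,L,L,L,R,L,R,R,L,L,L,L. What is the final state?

S0

start at S3
read 'R': S3 → S0
read 'L': S0 → S0
read 'R': S0 → S0
read 'L': S0 → S0
read 'L': S0 → S0
read 'L': S0 → S0
read 'R': S0 → S0
read 'L': S0 → S0
read 'L': S0 → S0
read 'L': S0 → S0
read 'L': S0 → S0
read 'R': S0 → S0
read 'L': S0 → S0
read 'R': S0 → S0
read 'R': S0 → S0
read 'L': S0 → S0
read 'L': S0 → S0
read 'L': S0 → S0
read 'L': S0 → S0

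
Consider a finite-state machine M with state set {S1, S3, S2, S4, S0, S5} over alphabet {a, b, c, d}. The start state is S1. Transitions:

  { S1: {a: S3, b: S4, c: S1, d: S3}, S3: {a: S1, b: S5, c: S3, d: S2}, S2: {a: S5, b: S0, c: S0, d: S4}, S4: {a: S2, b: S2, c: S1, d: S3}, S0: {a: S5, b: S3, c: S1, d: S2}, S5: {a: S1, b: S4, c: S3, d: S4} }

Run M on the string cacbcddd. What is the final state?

S3

Trace: S1 -c-> S1 -a-> S3 -c-> S3 -b-> S5 -c-> S3 -d-> S2 -d-> S4 -d-> S3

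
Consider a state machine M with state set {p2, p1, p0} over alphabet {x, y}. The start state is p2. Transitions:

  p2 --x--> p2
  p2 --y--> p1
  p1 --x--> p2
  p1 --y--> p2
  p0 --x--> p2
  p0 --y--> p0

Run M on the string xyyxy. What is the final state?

p1

start at p2
read 'x': p2 → p2
read 'y': p2 → p1
read 'y': p1 → p2
read 'x': p2 → p2
read 'y': p2 → p1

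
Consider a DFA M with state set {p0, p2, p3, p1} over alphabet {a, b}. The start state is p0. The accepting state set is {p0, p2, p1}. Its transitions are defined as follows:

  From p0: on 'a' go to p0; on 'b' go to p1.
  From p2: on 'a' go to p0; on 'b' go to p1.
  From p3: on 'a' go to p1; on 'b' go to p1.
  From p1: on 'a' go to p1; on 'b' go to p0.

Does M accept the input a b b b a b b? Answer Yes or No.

Yes

start at p0
read 'a': p0 → p0
read 'b': p0 → p1
read 'b': p1 → p0
read 'b': p0 → p1
read 'a': p1 → p1
read 'b': p1 → p0
read 'b': p0 → p1
End state p1 is accepting.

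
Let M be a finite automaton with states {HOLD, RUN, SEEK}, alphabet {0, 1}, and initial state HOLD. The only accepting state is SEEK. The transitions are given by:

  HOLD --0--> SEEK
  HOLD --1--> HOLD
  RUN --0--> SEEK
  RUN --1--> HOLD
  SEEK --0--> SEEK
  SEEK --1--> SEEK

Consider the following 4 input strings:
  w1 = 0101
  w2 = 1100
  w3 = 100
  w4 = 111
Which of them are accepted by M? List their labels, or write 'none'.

w1: Trace: HOLD -0-> SEEK -1-> SEEK -0-> SEEK -1-> SEEK  → end SEEK, accepted
w2: Trace: HOLD -1-> HOLD -1-> HOLD -0-> SEEK -0-> SEEK  → end SEEK, accepted
w3: Trace: HOLD -1-> HOLD -0-> SEEK -0-> SEEK  → end SEEK, accepted
w4: Trace: HOLD -1-> HOLD -1-> HOLD -1-> HOLD  → end HOLD, rejected

w1, w2, w3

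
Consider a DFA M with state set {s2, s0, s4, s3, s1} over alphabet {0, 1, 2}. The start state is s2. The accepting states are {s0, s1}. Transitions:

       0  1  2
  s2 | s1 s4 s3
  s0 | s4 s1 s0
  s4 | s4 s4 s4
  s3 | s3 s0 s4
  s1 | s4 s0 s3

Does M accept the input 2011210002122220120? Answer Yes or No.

No

s2 → s3 → s3 → s0 → s1 → s3 → s0 → s4 → s4 → s4 → s4 → s4 → s4 → s4 → s4 → s4 → s4 → s4 → s4 → s4
End state s4 is not accepting.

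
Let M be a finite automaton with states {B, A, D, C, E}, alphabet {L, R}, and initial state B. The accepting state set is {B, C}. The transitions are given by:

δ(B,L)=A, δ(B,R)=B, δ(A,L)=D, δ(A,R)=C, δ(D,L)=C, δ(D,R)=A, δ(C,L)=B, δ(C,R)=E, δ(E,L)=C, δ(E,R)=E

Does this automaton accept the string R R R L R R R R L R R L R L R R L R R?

No

B → B → B → B → A → C → E → E → E → C → E → E → C → E → C → E → E → C → E → E
End state E is not accepting.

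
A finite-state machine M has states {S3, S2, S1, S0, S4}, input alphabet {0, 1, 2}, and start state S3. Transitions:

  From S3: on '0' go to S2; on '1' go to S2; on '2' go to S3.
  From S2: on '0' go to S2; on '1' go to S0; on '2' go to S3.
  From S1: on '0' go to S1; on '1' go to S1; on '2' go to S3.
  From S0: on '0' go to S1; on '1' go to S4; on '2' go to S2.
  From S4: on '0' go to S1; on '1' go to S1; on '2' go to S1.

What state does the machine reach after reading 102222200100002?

S3

Trace: S3 -1-> S2 -0-> S2 -2-> S3 -2-> S3 -2-> S3 -2-> S3 -2-> S3 -0-> S2 -0-> S2 -1-> S0 -0-> S1 -0-> S1 -0-> S1 -0-> S1 -2-> S3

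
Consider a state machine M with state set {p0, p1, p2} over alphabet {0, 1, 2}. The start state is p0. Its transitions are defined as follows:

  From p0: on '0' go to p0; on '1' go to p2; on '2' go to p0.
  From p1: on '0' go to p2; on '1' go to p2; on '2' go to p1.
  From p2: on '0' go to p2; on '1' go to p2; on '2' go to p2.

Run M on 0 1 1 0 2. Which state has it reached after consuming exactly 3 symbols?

p2

p0 → p0 → p2 → p2
After 3 symbols: p2.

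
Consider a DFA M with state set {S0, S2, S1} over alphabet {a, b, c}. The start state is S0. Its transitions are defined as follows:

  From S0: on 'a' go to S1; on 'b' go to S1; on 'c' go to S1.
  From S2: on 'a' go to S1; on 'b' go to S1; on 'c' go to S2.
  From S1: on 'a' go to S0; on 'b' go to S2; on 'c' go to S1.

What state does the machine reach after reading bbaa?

S0

Trace: S0 -b-> S1 -b-> S2 -a-> S1 -a-> S0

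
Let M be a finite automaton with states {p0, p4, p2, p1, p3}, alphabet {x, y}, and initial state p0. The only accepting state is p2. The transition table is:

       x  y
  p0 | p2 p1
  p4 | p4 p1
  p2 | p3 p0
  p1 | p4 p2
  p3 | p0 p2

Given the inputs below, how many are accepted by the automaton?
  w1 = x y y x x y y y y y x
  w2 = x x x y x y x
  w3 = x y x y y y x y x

0

w1:
  start at p0
  read 'x': p0 → p2
  read 'y': p2 → p0
  read 'y': p0 → p1
  read 'x': p1 → p4
  read 'x': p4 → p4
  read 'y': p4 → p1
  read 'y': p1 → p2
  read 'y': p2 → p0
  read 'y': p0 → p1
  read 'y': p1 → p2
  read 'x': p2 → p3
  end p3, rejected
w2:
  start at p0
  read 'x': p0 → p2
  read 'x': p2 → p3
  read 'x': p3 → p0
  read 'y': p0 → p1
  read 'x': p1 → p4
  read 'y': p4 → p1
  read 'x': p1 → p4
  end p4, rejected
w3:
  start at p0
  read 'x': p0 → p2
  read 'y': p2 → p0
  read 'x': p0 → p2
  read 'y': p2 → p0
  read 'y': p0 → p1
  read 'y': p1 → p2
  read 'x': p2 → p3
  read 'y': p3 → p2
  read 'x': p2 → p3
  end p3, rejected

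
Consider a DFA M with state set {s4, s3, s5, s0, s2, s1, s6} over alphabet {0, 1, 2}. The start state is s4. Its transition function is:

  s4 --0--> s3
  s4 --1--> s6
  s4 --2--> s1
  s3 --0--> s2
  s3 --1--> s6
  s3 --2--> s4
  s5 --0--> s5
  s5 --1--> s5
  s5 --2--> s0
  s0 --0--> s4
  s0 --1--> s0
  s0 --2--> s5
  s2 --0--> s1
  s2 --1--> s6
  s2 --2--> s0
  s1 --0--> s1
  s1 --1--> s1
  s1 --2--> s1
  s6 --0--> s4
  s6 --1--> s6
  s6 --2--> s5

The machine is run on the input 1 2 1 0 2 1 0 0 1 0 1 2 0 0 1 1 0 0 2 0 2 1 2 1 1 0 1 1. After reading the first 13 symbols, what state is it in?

s4 → s6 → s5 → s5 → s5 → s0 → s0 → s4 → s3 → s6 → s4 → s6 → s5 → s5
After 13 symbols: s5.

s5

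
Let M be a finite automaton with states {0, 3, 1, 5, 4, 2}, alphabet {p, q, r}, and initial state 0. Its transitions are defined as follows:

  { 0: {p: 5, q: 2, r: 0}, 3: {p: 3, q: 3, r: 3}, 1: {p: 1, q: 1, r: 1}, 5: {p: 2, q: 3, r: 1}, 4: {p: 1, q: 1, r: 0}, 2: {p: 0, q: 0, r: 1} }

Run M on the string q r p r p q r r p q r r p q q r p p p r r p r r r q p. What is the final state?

1

Trace: 0 -q-> 2 -r-> 1 -p-> 1 -r-> 1 -p-> 1 -q-> 1 -r-> 1 -r-> 1 -p-> 1 -q-> 1 -r-> 1 -r-> 1 -p-> 1 -q-> 1 -q-> 1 -r-> 1 -p-> 1 -p-> 1 -p-> 1 -r-> 1 -r-> 1 -p-> 1 -r-> 1 -r-> 1 -r-> 1 -q-> 1 -p-> 1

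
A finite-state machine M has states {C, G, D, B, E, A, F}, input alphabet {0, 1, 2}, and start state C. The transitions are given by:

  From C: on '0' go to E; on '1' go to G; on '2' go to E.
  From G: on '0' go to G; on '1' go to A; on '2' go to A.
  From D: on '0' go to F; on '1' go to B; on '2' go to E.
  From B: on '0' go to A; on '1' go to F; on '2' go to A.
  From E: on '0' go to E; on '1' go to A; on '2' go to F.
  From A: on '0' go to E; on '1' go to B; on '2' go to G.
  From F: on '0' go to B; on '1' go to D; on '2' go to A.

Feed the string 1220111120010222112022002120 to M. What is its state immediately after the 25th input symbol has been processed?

C → G → A → G → G → A → B → F → D → E → E → E → A → E → F → A → G → A → B → A → E → F → A → E → E → F
After 25 symbols: F.

F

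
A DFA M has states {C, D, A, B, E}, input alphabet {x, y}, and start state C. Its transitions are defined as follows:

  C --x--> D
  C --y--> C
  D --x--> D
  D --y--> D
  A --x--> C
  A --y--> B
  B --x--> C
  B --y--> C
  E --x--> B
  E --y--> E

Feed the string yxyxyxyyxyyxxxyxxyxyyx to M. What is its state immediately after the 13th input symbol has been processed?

C → C → D → D → D → D → D → D → D → D → D → D → D → D
After 13 symbols: D.

D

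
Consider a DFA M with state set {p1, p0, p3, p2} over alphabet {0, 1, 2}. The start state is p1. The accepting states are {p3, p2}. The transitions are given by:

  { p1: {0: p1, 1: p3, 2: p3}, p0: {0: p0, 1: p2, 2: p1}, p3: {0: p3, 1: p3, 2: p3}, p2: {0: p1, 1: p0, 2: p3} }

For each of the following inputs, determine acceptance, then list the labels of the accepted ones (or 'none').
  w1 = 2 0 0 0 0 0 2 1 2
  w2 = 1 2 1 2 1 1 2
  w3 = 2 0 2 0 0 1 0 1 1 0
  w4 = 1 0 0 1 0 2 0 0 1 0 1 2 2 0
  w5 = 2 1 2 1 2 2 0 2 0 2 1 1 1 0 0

w1, w2, w3, w4, w5

w1: Trace: p1 -2-> p3 -0-> p3 -0-> p3 -0-> p3 -0-> p3 -0-> p3 -2-> p3 -1-> p3 -2-> p3  → end p3, accepted
w2: Trace: p1 -1-> p3 -2-> p3 -1-> p3 -2-> p3 -1-> p3 -1-> p3 -2-> p3  → end p3, accepted
w3: Trace: p1 -2-> p3 -0-> p3 -2-> p3 -0-> p3 -0-> p3 -1-> p3 -0-> p3 -1-> p3 -1-> p3 -0-> p3  → end p3, accepted
w4: Trace: p1 -1-> p3 -0-> p3 -0-> p3 -1-> p3 -0-> p3 -2-> p3 -0-> p3 -0-> p3 -1-> p3 -0-> p3 -1-> p3 -2-> p3 -2-> p3 -0-> p3  → end p3, accepted
w5: Trace: p1 -2-> p3 -1-> p3 -2-> p3 -1-> p3 -2-> p3 -2-> p3 -0-> p3 -2-> p3 -0-> p3 -2-> p3 -1-> p3 -1-> p3 -1-> p3 -0-> p3 -0-> p3  → end p3, accepted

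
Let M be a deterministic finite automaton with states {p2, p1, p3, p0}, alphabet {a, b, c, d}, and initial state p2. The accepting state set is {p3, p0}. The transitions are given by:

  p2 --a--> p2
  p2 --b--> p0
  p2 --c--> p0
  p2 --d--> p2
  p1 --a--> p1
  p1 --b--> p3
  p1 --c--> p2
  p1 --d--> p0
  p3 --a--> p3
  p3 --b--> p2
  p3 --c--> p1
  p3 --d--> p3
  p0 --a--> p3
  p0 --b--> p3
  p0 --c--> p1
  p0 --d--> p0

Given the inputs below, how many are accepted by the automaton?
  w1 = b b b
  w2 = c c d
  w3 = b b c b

w1: Trace: p2 -b-> p0 -b-> p3 -b-> p2  → end p2, rejected
w2: Trace: p2 -c-> p0 -c-> p1 -d-> p0  → end p0, accepted
w3: Trace: p2 -b-> p0 -b-> p3 -c-> p1 -b-> p3  → end p3, accepted

2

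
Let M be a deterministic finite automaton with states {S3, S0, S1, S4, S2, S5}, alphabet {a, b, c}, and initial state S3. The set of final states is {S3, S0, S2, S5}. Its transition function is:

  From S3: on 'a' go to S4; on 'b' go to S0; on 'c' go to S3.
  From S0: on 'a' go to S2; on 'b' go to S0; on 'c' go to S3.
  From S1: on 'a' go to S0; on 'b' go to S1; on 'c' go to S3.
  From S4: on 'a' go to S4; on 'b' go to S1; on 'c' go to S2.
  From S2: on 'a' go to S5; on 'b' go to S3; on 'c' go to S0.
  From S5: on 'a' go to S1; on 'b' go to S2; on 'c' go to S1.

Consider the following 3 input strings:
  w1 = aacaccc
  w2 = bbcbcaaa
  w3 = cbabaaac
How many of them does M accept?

2

w1: S3 → S4 → S4 → S2 → S5 → S1 → S3 → S3  → end S3, accepted
w2: S3 → S0 → S0 → S3 → S0 → S3 → S4 → S4 → S4  → end S4, rejected
w3: S3 → S3 → S0 → S2 → S3 → S4 → S4 → S4 → S2  → end S2, accepted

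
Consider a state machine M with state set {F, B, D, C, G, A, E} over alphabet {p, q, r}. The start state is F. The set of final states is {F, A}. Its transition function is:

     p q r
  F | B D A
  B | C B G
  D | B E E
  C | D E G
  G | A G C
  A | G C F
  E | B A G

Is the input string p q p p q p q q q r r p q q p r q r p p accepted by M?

No

start at F
read 'p': F → B
read 'q': B → B
read 'p': B → C
read 'p': C → D
read 'q': D → E
read 'p': E → B
read 'q': B → B
read 'q': B → B
read 'q': B → B
read 'r': B → G
read 'r': G → C
read 'p': C → D
read 'q': D → E
read 'q': E → A
read 'p': A → G
read 'r': G → C
read 'q': C → E
read 'r': E → G
read 'p': G → A
read 'p': A → G
End state G is not accepting.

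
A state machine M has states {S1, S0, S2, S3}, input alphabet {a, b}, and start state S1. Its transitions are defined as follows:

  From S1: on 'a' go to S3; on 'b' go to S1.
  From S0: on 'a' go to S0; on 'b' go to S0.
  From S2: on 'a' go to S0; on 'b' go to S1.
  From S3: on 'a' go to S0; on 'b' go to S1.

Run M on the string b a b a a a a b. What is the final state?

S0

S1 → S1 → S3 → S1 → S3 → S0 → S0 → S0 → S0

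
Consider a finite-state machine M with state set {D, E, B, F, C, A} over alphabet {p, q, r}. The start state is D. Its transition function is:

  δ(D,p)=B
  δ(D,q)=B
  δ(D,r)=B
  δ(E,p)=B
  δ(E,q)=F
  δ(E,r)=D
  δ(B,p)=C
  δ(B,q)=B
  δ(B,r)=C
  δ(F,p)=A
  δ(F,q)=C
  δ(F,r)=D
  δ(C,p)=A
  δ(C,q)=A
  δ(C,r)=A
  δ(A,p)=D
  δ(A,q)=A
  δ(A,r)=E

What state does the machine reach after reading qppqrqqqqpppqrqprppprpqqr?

C

start at D
read 'q': D → B
read 'p': B → C
read 'p': C → A
read 'q': A → A
read 'r': A → E
read 'q': E → F
read 'q': F → C
read 'q': C → A
read 'q': A → A
read 'p': A → D
read 'p': D → B
read 'p': B → C
read 'q': C → A
read 'r': A → E
read 'q': E → F
read 'p': F → A
read 'r': A → E
read 'p': E → B
read 'p': B → C
read 'p': C → A
read 'r': A → E
read 'p': E → B
read 'q': B → B
read 'q': B → B
read 'r': B → C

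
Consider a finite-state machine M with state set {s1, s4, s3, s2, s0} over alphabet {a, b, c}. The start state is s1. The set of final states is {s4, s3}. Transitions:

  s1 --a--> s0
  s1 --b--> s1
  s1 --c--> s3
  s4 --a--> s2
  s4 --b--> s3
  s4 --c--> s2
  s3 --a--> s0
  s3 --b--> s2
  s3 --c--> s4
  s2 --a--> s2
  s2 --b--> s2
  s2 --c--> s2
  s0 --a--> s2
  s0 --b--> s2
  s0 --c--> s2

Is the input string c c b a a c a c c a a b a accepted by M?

s1 → s3 → s4 → s3 → s0 → s2 → s2 → s2 → s2 → s2 → s2 → s2 → s2 → s2
End state s2 is not accepting.

No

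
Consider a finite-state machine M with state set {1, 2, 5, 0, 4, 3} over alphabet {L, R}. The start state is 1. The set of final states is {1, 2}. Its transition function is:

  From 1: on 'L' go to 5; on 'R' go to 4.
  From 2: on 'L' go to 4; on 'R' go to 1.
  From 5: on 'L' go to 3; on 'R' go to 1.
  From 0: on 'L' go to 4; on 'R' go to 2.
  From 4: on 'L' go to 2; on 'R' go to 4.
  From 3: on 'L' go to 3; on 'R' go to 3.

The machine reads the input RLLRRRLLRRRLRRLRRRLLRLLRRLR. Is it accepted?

Yes

start at 1
read 'R': 1 → 4
read 'L': 4 → 2
read 'L': 2 → 4
read 'R': 4 → 4
read 'R': 4 → 4
read 'R': 4 → 4
read 'L': 4 → 2
read 'L': 2 → 4
read 'R': 4 → 4
read 'R': 4 → 4
read 'R': 4 → 4
read 'L': 4 → 2
read 'R': 2 → 1
read 'R': 1 → 4
read 'L': 4 → 2
read 'R': 2 → 1
read 'R': 1 → 4
read 'R': 4 → 4
read 'L': 4 → 2
read 'L': 2 → 4
read 'R': 4 → 4
read 'L': 4 → 2
read 'L': 2 → 4
read 'R': 4 → 4
read 'R': 4 → 4
read 'L': 4 → 2
read 'R': 2 → 1
End state 1 is accepting.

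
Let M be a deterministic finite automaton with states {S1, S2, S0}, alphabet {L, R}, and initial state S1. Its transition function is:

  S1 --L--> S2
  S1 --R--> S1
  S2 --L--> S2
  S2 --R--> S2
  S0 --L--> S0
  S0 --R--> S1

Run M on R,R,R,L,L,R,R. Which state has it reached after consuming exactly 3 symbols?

S1

S1 → S1 → S1 → S1
After 3 symbols: S1.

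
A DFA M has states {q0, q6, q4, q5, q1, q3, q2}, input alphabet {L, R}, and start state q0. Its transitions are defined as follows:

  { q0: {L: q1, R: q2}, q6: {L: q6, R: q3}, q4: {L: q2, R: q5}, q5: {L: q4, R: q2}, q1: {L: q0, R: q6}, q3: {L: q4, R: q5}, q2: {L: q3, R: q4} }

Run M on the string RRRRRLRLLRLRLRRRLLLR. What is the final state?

q5

q0 → q2 → q4 → q5 → q2 → q4 → q2 → q4 → q2 → q3 → q5 → q4 → q5 → q4 → q5 → q2 → q4 → q2 → q3 → q4 → q5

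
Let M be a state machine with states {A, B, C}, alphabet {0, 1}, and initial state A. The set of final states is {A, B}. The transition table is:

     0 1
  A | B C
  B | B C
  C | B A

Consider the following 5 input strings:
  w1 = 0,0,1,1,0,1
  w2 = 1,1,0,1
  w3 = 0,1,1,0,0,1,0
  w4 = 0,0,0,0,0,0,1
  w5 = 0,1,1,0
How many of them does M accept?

2

w1: Trace: A -0-> B -0-> B -1-> C -1-> A -0-> B -1-> C  → end C, rejected
w2: Trace: A -1-> C -1-> A -0-> B -1-> C  → end C, rejected
w3: Trace: A -0-> B -1-> C -1-> A -0-> B -0-> B -1-> C -0-> B  → end B, accepted
w4: Trace: A -0-> B -0-> B -0-> B -0-> B -0-> B -0-> B -1-> C  → end C, rejected
w5: Trace: A -0-> B -1-> C -1-> A -0-> B  → end B, accepted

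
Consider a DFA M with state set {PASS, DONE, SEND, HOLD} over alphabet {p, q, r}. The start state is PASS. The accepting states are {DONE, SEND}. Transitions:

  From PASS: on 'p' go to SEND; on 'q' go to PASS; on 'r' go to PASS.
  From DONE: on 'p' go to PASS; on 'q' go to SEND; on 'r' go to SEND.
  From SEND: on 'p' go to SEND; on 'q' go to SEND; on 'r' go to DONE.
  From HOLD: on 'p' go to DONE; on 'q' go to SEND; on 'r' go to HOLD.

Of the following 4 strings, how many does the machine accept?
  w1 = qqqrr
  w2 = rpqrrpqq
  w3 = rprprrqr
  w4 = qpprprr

1

w1: PASS → PASS → PASS → PASS → PASS → PASS  → end PASS, rejected
w2: PASS → PASS → SEND → SEND → DONE → SEND → SEND → SEND → SEND  → end SEND, accepted
w3: PASS → PASS → SEND → DONE → PASS → PASS → PASS → PASS → PASS  → end PASS, rejected
w4: PASS → PASS → SEND → SEND → DONE → PASS → PASS → PASS  → end PASS, rejected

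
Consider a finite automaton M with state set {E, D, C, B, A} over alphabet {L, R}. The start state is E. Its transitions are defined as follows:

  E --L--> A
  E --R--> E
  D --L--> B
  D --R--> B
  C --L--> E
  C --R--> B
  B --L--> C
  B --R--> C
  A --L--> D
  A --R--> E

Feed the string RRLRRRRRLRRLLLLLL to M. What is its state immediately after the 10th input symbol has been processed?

start at E
read 'R': E → E
read 'R': E → E
read 'L': E → A
read 'R': A → E
read 'R': E → E
read 'R': E → E
read 'R': E → E
read 'R': E → E
read 'L': E → A
read 'R': A → E
After 10 symbols: E.

E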